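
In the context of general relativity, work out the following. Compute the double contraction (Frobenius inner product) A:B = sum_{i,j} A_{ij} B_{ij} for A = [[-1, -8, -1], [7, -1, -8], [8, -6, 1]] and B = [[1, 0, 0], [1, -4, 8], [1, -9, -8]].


A:B = sum over all i,j of A_{ij} * B_{ij}.
Row 1: -1*1=-1, -8*0=0, -1*0=0 => row sum = -1
Row 2: 7*1=7, -1*-4=4, -8*8=-64 => row sum = -53
Row 3: 8*1=8, -6*-9=54, 1*-8=-8 => row sum = 54
Total = -1 + -53 + 54 = 0

0


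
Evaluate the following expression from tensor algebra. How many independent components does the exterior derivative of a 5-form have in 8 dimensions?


The exterior derivative of a p-form is a (p+1)-form.
Its number of independent components is C(n, p+1).
n = 8, p+1 = 6
C(8, 6) = 28

28


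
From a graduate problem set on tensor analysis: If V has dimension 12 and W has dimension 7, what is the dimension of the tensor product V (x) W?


The dimension of a tensor product is the product of dimensions.
dim(V) = 12, dim(W) = 7
dim(V (x) W) = 12 * 7 = 84

84


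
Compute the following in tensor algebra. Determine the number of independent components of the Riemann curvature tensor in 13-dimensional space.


The Riemann tensor in d dimensions has d^2(d^2 - 1)/12 independent components.
d = 13, so d^2 = 169
d^2 - 1 = 168
d^2(d^2 - 1) = 169 * 168 = 28392
Divide by 12: 28392 / 12 = 2366

2366


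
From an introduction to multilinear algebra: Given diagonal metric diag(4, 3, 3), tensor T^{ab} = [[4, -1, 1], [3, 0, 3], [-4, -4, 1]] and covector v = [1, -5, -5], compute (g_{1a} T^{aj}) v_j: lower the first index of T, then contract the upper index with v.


Step 1: lower the first index. For a diagonal metric, g_{ia} T^{aj} = g_{ii} T^{ij} (no sum on i).
g_{11} = 4
S_1{}^1 = 4 * T^{11} = 4 * 4 = 16
S_1{}^2 = 4 * T^{12} = 4 * -1 = -4
S_1{}^3 = 4 * T^{13} = 4 * 1 = 4
Step 2: contract S_1{}^j with v_j.
S_1{}^1 * v_1 = 16 * 1 = 16
S_1{}^2 * v_2 = -4 * -5 = 20
S_1{}^3 * v_3 = 4 * -5 = -20
Result = 16 + 20 + -20 = 16

16


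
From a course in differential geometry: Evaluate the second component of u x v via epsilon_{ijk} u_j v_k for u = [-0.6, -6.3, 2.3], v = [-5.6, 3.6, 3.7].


(u x v)_2 = sum_{j,k} epsilon_{2jk} u_j v_k. Only permutations of (1,2,3) contribute; the two non-zero terms are:
eps_{213} u_1 v_3 = -1 * -0.6 * 3.7 = 2.22
eps_{231} u_3 v_1 = 1 * 2.3 * -5.6 = -12.88
(u x v)_2 = -10.66

-10.66


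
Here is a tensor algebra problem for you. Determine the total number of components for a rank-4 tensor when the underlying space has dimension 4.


The number of components of a rank-r tensor in d dimensions is d^r.
Here d = 4 and r = 4.
4^4 = 256

256


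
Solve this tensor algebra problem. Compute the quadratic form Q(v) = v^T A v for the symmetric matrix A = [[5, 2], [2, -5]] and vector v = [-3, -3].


First compute Av:
(Av)_1 = 5*-3 + 2*-3 = -21
(Av)_2 = 2*-3 + -5*-3 = 9
Av = [-21, 9]
Then v^T (Av) = -3*-21 + -3*9
= 63 + -27 = 36

36


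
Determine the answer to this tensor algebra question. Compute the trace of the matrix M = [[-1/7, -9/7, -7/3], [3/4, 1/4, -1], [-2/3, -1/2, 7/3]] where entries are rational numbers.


The trace is the sum of diagonal entries.
Diagonal: M[1,1] = -1/7, M[2,2] = 1/4, M[3,3] = 7/3
Tr(M) = -1/7 + 1/4 + 7/3
Computing step by step:
After adding M[1,1]: -1/7
After adding M[2,2]: 3/28
After adding M[3,3]: 205/84
Tr(M) = 205/84

205/84


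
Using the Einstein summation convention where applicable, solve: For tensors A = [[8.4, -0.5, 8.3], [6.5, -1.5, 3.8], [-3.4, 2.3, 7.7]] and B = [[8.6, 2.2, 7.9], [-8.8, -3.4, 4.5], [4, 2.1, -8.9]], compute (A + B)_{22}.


Tensor addition is component-wise: (A + B)_{ij} = A_{ij} + B_{ij}.
A_{22} = -1.5
B_{22} = -3.4
(A + B)_{22} = -1.5 + -3.4 = -4.9

-4.9


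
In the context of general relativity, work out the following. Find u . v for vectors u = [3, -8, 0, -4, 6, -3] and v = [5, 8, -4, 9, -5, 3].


The inner product u . v = sum of u_i * v_i.
Term-by-term: 3 * 5, -8 * 8, 0 * -4, -4 * 9, 6 * -5, -3 * 3
Products: 15, -64, 0, -36, -30, -9
Sum = 15 + -64 + 0 + -36 + -30 + -9 = -124

-124


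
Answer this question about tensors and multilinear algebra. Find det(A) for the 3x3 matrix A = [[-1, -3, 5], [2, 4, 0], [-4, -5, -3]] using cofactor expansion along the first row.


Expanding along the first row, det(A) = a11*M_11 - a12*M_12 + a13*M_13, where M_1j is the (1,j) minor.
Minor M_11 = 4*-3 - 0*-5 = -12
Minor M_12 = 2*-3 - 0*-4 = -6
Minor M_13 = 2*-5 - 4*-4 = 6
det = -1*(-12) - -3*(-6) + 5*(6)
    = 12 - 18 + 30
    = 24

24


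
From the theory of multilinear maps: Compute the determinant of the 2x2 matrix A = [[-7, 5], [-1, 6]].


For a 2x2 matrix [[a, b], [c, d]], det = a*d - b*c.
a = -7, b = 5, c = -1, d = 6
a*d = -7 * 6 = -42
b*c = 5 * -1 = -5
det = -42 - -5 = -37

-37


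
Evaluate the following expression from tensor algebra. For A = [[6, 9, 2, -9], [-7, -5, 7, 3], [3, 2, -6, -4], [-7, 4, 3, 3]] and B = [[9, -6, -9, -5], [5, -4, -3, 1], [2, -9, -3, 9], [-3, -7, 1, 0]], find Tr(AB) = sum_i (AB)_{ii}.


Tr(AB) = sum_i (AB)_{ii} where (AB)_{ii} = sum_k A_{ik} B_{ki}.
(AB)_{11} = 6*9 + 9*5 + 2*2 + -9*-3 = 130
(AB)_{22} = -7*-6 + -5*-4 + 7*-9 + 3*-7 = -22
(AB)_{33} = 3*-9 + 2*-3 + -6*-3 + -4*1 = -19
(AB)_{44} = -7*-5 + 4*1 + 3*9 + 3*0 = 66
Tr(AB) = 130 + -22 + -19 + 66 = 155

155


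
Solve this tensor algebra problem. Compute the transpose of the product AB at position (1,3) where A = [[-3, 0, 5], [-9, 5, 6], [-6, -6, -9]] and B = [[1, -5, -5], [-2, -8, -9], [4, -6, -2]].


(AB)^T_{ij} = (AB)_{ji} = sum_k A_{jk} B_{ki}.
For i=1, j=3 we need (AB)_{31}:
A_{31} * B_{11} = -6 * 1 = -6
A_{32} * B_{21} = -6 * -2 = 12
A_{33} * B_{31} = -9 * 4 = -36
Sum = -6 + 12 + -36 = -30

-30


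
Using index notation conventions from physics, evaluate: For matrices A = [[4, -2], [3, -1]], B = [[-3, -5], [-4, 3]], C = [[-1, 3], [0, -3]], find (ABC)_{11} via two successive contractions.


(ABC)_{11} = sum_m (AB)_{1m} C_{m1}. First compute row 1 of AB.
(AB)_{11} = 4*-3 + -2*-4 = -4
(AB)_{12} = 4*-5 + -2*3 = -26
Now contract with column 1 of C:
(AB)_{11} * C_{11} = -4 * -1 = 4
(AB)_{12} * C_{21} = -26 * 0 = 0
(ABC)_{11} = 4 + 0 = 4

4


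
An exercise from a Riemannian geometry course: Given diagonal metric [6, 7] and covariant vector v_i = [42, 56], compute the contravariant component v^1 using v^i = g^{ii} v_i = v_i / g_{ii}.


To raise an index with a diagonal metric: v^i = v_i / g_{ii}.
For index 1: v_1 = 42, g_{11} = 6
v^1 = 42 / 6 = 7

7


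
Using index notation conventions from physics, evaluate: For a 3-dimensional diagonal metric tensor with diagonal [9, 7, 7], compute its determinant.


For a diagonal metric, the determinant is the product of diagonal entries.
Diagonal entries: 9, 7, 7
det(g) = 9 * 7 * 7 = 441

441


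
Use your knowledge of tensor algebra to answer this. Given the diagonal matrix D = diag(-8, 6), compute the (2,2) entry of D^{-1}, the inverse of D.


For a diagonal matrix, the inverse has entries (D^{-1})_{ii} = 1/d_{ii}.
The diagonal entries are: d_{11} = -8, d_{22} = 6
We need (D^{-1})_{22} = 1/d_{22} = 1/6 = 1/6

1/6


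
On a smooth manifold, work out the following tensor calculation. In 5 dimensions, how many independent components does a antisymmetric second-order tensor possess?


A antisymmetric rank-2 tensor in d dimensions has d(d-1)/2 independent components.
d = 5
d(d-1)/2 = 5 * 4 / 2 = 20 / 2 = 10

10


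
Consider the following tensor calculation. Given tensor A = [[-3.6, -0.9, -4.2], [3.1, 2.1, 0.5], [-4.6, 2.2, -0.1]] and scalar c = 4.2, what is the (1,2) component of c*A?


Scalar multiplication: (cA)_{ij} = c * A_{ij}.
c = 4.2
A_{12} = -0.9
(cA)_{12} = 4.2 * -0.9 = -3.78

-3.78


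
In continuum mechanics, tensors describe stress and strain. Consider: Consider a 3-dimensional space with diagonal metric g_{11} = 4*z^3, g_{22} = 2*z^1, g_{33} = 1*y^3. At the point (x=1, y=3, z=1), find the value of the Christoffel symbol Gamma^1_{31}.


For a diagonal metric, Gamma^k_{ij} = (1/2) g^{kk} (dg_{ik}/dx_j + dg_{jk}/dx_i - dg_{ij}/dx_k).
The metric is diagonal, so g_{ab} = 0 for a != b.
At the given point: g_{11} = 4, g_{22} = 2, g_{33} = 27
g^{11} = 1/4
dg_{31}/dx_1 = 0 (off-diagonal)
dg_{11}/dx_3 = dg_{11}/dx_3 = 12
dg_{31}/dx_1 = 0 (off-diagonal)
Numerator = 0 + 12 - 0 = 12
Gamma^1_{31} = 12 / (2 * 4) = 3/2

3/2


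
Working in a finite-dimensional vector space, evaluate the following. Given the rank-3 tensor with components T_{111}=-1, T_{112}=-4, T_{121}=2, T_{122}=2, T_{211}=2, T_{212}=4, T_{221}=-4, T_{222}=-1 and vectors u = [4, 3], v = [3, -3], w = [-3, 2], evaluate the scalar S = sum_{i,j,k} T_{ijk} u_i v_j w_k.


S = sum over i,j,k of T_{ijk} u_i v_j w_k. Expanding all 8 terms:
T_{111}*u_1*v_1*w_1 = -1*4*3*-3 = 36  (running total: 36)
T_{112}*u_1*v_1*w_2 = -4*4*3*2 = -96  (running total: -60)
T_{121}*u_1*v_2*w_1 = 2*4*-3*-3 = 72  (running total: 12)
T_{122}*u_1*v_2*w_2 = 2*4*-3*2 = -48  (running total: -36)
T_{211}*u_2*v_1*w_1 = 2*3*3*-3 = -54  (running total: -90)
T_{212}*u_2*v_1*w_2 = 4*3*3*2 = 72  (running total: -18)
T_{221}*u_2*v_2*w_1 = -4*3*-3*-3 = -108  (running total: -126)
T_{222}*u_2*v_2*w_2 = -1*3*-3*2 = 18  (running total: -108)
S = -108

-108


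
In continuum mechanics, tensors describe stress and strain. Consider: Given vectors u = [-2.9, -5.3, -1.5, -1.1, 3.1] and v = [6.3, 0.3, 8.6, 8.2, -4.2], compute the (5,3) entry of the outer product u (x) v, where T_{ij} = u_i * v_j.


The outer product entry T_{ij} = u_i * v_j.
We need i=5, j=3.
u_5 = 3.1, v_3 = 8.6
T_{5,3} = 3.1 * 8.6 = 26.66

26.66


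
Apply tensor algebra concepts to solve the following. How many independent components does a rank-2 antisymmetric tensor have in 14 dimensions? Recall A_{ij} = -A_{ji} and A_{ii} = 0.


An antisymmetric rank-2 tensor satisfies A_{ij} = -A_{ji}, so diagonal entries are zero.
The independent components are the upper-triangular entries: C(n, 2) = n(n-1)/2.
n = 14
C(14, 2) = 14 * 13 / 2 = 182 / 2 = 91

91


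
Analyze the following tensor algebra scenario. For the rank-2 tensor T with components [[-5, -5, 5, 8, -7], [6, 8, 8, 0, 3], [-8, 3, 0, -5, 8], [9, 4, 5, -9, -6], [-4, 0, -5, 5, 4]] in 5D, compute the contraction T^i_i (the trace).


The contraction (trace) of a rank-2 tensor is the sum of its diagonal elements.
Diagonal entries: A[1,1] = -5, A[2,2] = 8, A[3,3] = 0, A[4,4] = -9, A[5,5] = 4
Tr(A) = -5 + 8 + 0 + -9 + 4 = -2

-2


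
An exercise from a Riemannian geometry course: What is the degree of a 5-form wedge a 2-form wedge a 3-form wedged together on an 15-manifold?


The degree of a wedge product is the sum of the degrees of the individual forms.
Degrees: 5, 2, 3
Total degree = 5 + 2 + 3 = 10

10


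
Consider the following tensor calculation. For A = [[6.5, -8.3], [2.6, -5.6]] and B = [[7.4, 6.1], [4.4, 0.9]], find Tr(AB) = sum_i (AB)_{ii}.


Tr(AB) = sum_i (AB)_{ii} where (AB)_{ii} = sum_k A_{ik} B_{ki}.
(AB)_{11} = 6.5*7.4 + -8.3*4.4 = 11.58
(AB)_{22} = 2.6*6.1 + -5.6*0.9 = 10.82
Tr(AB) = 11.58 + 10.82 = 22.4

22.4


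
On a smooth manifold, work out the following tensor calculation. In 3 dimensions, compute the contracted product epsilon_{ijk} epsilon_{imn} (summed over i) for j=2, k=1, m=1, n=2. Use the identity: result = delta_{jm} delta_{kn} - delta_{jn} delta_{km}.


Using the identity: epsilon_{ijk} epsilon_{imn} = delta_{jm} delta_{kn} - delta_{jn} delta_{km}.
delta_{21} = 0
delta_{12} = 0
delta_{22} = 1
delta_{11} = 1
Result = 0 * 0 - 1 * 1 = 0 - 1 = -1

-1


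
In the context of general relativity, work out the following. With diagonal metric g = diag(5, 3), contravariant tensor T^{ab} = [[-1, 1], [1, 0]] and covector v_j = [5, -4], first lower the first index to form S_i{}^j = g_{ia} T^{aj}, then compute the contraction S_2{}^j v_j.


Step 1: lower the first index. For a diagonal metric, g_{ia} T^{aj} = g_{ii} T^{ij} (no sum on i).
g_{22} = 3
S_2{}^1 = 3 * T^{21} = 3 * 1 = 3
S_2{}^2 = 3 * T^{22} = 3 * 0 = 0
Step 2: contract S_2{}^j with v_j.
S_2{}^1 * v_1 = 3 * 5 = 15
S_2{}^2 * v_2 = 0 * -4 = 0
Result = 15 + 0 = 15

15


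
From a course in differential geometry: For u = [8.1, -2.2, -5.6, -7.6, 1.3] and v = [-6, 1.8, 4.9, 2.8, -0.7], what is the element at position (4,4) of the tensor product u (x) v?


The outer product entry T_{ij} = u_i * v_j.
We need i=4, j=4.
u_4 = -7.6, v_4 = 2.8
T_{4,4} = -7.6 * 2.8 = -21.28

-21.28


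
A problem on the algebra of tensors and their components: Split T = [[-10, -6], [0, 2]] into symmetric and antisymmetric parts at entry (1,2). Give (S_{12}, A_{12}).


T_{12} = -6
T_{21} = 0
S_{12} = (-6 + 0)/2 = -6/2 = -3
A_{12} = (-6 - 0)/2 = -6/2 = -3
Check: S + A = -3 + -3 = -6 = T_{12}.

(-3, -3)


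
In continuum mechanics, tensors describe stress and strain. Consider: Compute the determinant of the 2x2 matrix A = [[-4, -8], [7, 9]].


For a 2x2 matrix [[a, b], [c, d]], det = a*d - b*c.
a = -4, b = -8, c = 7, d = 9
a*d = -4 * 9 = -36
b*c = -8 * 7 = -56
det = -36 - -56 = 20

20


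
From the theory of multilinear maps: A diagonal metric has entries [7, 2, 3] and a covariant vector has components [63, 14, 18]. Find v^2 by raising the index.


To raise an index with a diagonal metric: v^i = v_i / g_{ii}.
For index 2: v_2 = 14, g_{22} = 2
v^2 = 14 / 2 = 7

7


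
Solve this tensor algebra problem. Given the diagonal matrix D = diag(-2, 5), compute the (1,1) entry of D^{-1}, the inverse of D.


For a diagonal matrix, the inverse has entries (D^{-1})_{ii} = 1/d_{ii}.
The diagonal entries are: d_{11} = -2, d_{22} = 5
We need (D^{-1})_{11} = 1/d_{11} = 1/-2 = -1/2

-1/2


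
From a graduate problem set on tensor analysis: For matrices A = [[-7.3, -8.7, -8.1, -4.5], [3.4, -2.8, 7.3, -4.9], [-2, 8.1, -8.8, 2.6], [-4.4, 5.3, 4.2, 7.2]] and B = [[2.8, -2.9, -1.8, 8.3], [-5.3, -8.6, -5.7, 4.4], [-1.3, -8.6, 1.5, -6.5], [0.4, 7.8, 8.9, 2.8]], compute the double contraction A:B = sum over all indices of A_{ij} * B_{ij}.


A:B = sum over all i,j of A_{ij} * B_{ij}.
Row 1: -7.3*2.8=-20.44, -8.7*-2.9=25.23, -8.1*-1.8=14.58, -4.5*8.3=-37.35 => row sum = -17.98
Row 2: 3.4*-5.3=-18.02, -2.8*-8.6=24.08, 7.3*-5.7=-41.61, -4.9*4.4=-21.56 => row sum = -57.11
Row 3: -2*-1.3=2.6, 8.1*-8.6=-69.66, -8.8*1.5=-13.2, 2.6*-6.5=-16.9 => row sum = -97.16
Row 4: -4.4*0.4=-1.76, 5.3*7.8=41.34, 4.2*8.9=37.38, 7.2*2.8=20.16 => row sum = 97.12
Total = -17.98 + -57.11 + -97.16 + 97.12 = -75.13

-75.13


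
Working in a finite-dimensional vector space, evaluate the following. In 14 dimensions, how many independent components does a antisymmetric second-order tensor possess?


A antisymmetric rank-2 tensor in d dimensions has d(d-1)/2 independent components.
d = 14
d(d-1)/2 = 14 * 13 / 2 = 182 / 2 = 91

91


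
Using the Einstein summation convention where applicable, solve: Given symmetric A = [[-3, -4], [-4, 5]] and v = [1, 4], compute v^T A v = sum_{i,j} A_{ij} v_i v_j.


First compute Av:
(Av)_1 = -3*1 + -4*4 = -19
(Av)_2 = -4*1 + 5*4 = 16
Av = [-19, 16]
Then v^T (Av) = 1*-19 + 4*16
= -19 + 64 = 45

45


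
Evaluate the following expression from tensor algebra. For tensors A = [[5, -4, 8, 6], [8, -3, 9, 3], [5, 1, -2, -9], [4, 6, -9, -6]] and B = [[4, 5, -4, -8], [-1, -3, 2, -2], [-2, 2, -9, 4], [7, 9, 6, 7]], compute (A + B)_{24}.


Tensor addition is component-wise: (A + B)_{ij} = A_{ij} + B_{ij}.
A_{24} = 3
B_{24} = -2
(A + B)_{24} = 3 + -2 = 1

1


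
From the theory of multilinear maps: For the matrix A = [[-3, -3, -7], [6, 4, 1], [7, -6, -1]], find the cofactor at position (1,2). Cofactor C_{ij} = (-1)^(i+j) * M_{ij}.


To find cofactor C_{12}, delete row 1 and column 2.
The resulting 2x2 submatrix is: [[6, 1], [7, -1]]
Minor M_{12} = 6*-1 - 1*7
  = -6 - 7 = -13
Sign = (-1)^(1+2) = (-1)^3 = -1
Cofactor C_{12} = -1 * -13 = 13

13


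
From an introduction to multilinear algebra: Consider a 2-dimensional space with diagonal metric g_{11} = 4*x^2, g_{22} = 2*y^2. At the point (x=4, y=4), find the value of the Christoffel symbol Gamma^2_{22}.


For a diagonal metric, Gamma^k_{ij} = (1/2) g^{kk} (dg_{ik}/dx_j + dg_{jk}/dx_i - dg_{ij}/dx_k).
The metric is diagonal, so g_{ab} = 0 for a != b.
At the given point: g_{11} = 64, g_{22} = 32
g^{22} = 1/32
dg_{22}/dx_2 = dg_{22}/dx_2 = 16
dg_{22}/dx_2 = dg_{22}/dx_2 = 16
dg_{22}/dx_2 = dg_{22}/dx_2 = 16
Numerator = 16 + 16 - 16 = 16
Gamma^2_{22} = 16 / (2 * 32) = 1/4

1/4


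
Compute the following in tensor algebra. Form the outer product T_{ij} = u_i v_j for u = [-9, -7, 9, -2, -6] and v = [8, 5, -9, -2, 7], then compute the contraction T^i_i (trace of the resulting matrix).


The outer product gives T_{ij} = u_i v_j.
The trace (contraction) is Tr(T) = sum_i T_{ii} = sum_i u_i v_i.
Diagonal entries:
T_{11} = u_1 * v_1 = -9 * 8 = -72
T_{22} = u_2 * v_2 = -7 * 5 = -35
T_{33} = u_3 * v_3 = 9 * -9 = -81
T_{44} = u_4 * v_4 = -2 * -2 = 4
T_{55} = u_5 * v_5 = -6 * 7 = -42
Tr(T) = -72 + -35 + -81 + 4 + -42 = -226

-226


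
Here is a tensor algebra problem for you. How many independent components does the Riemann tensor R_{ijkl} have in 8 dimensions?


The Riemann tensor in d dimensions has d^2(d^2 - 1)/12 independent components.
d = 8, so d^2 = 64
d^2 - 1 = 63
d^2(d^2 - 1) = 64 * 63 = 4032
Divide by 12: 4032 / 12 = 336

336


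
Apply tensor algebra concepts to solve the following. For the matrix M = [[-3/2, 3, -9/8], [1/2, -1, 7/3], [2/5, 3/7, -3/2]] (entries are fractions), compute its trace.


The trace is the sum of diagonal entries.
Diagonal: M[1,1] = -3/2, M[2,2] = -1, M[3,3] = -3/2
Tr(M) = -3/2 + -1 + -3/2
Computing step by step:
After adding M[1,1]: -3/2
After adding M[2,2]: -5/2
After adding M[3,3]: -4
Tr(M) = -4

-4


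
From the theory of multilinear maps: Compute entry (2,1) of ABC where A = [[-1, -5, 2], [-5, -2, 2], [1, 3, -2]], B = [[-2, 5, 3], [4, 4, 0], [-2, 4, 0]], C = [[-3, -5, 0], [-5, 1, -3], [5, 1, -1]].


(ABC)_{21} = sum_m (AB)_{2m} C_{m1}. First compute row 2 of AB.
(AB)_{21} = -5*-2 + -2*4 + 2*-2 = -2
(AB)_{22} = -5*5 + -2*4 + 2*4 = -25
(AB)_{23} = -5*3 + -2*0 + 2*0 = -15
Now contract with column 1 of C:
(AB)_{21} * C_{11} = -2 * -3 = 6
(AB)_{22} * C_{21} = -25 * -5 = 125
(AB)_{23} * C_{31} = -15 * 5 = -75
(ABC)_{21} = 6 + 125 + -75 = 56

56


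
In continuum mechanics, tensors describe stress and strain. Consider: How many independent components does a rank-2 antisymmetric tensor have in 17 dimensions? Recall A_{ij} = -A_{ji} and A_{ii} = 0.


An antisymmetric rank-2 tensor satisfies A_{ij} = -A_{ji}, so diagonal entries are zero.
The independent components are the upper-triangular entries: C(n, 2) = n(n-1)/2.
n = 17
C(17, 2) = 17 * 16 / 2 = 272 / 2 = 136

136


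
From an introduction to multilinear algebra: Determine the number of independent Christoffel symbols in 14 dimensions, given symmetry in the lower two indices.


Christoffel symbols Gamma^k_{ij} are symmetric in i,j, so there are d * d(d+1)/2 independent symbols.
d = 14
d(d+1)/2 = 14 * 15 / 2 = 105
Total = 14 * 105 = 1470

1470


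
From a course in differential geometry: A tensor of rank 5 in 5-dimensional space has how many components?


The number of components of a rank-r tensor in d dimensions is d^r.
Here d = 5 and r = 5.
5^5 = 3125

3125


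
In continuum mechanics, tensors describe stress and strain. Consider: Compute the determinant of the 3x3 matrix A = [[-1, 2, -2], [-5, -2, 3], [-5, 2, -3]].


Expanding along the first row, det(A) = a11*M_11 - a12*M_12 + a13*M_13, where M_1j is the (1,j) minor.
Minor M_11 = -2*-3 - 3*2 = 0
Minor M_12 = -5*-3 - 3*-5 = 30
Minor M_13 = -5*2 - -2*-5 = -20
det = -1*(0) - 2*(30) + -2*(-20)
    = 0 - 60 + 40
    = -20

-20


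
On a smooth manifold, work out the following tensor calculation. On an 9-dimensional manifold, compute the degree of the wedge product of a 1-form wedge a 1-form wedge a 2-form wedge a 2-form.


The degree of a wedge product is the sum of the degrees of the individual forms.
Degrees: 1, 1, 2, 2
Total degree = 1 + 1 + 2 + 2 = 6

6


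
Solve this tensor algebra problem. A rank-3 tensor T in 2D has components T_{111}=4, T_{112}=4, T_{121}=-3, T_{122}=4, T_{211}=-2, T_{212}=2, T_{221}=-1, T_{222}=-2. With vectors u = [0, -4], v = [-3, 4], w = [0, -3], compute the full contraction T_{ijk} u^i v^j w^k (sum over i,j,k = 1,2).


S = sum over i,j,k of T_{ijk} u_i v_j w_k. Expanding all 8 terms:
T_{111}*u_1*v_1*w_1 = 4*0*-3*0 = 0  (running total: 0)
T_{112}*u_1*v_1*w_2 = 4*0*-3*-3 = 0  (running total: 0)
T_{121}*u_1*v_2*w_1 = -3*0*4*0 = 0  (running total: 0)
T_{122}*u_1*v_2*w_2 = 4*0*4*-3 = 0  (running total: 0)
T_{211}*u_2*v_1*w_1 = -2*-4*-3*0 = 0  (running total: 0)
T_{212}*u_2*v_1*w_2 = 2*-4*-3*-3 = -72  (running total: -72)
T_{221}*u_2*v_2*w_1 = -1*-4*4*0 = 0  (running total: -72)
T_{222}*u_2*v_2*w_2 = -2*-4*4*-3 = -96  (running total: -168)
S = -168

-168


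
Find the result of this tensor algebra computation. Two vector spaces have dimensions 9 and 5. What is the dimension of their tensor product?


The dimension of a tensor product is the product of dimensions.
dim(V) = 9, dim(W) = 5
dim(V (x) W) = 9 * 5 = 45

45


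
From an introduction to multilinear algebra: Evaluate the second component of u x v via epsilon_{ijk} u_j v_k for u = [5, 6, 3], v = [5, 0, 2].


(u x v)_2 = sum_{j,k} epsilon_{2jk} u_j v_k. Only permutations of (1,2,3) contribute; the two non-zero terms are:
eps_{213} u_1 v_3 = -1 * 5 * 2 = -10
eps_{231} u_3 v_1 = 1 * 3 * 5 = 15
(u x v)_2 = 5

5


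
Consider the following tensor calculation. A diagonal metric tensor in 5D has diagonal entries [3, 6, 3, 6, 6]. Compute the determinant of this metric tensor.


For a diagonal metric, the determinant is the product of diagonal entries.
Diagonal entries: 3, 6, 3, 6, 6
det(g) = 3 * 6 * 3 * 6 * 6 = 1944

1944


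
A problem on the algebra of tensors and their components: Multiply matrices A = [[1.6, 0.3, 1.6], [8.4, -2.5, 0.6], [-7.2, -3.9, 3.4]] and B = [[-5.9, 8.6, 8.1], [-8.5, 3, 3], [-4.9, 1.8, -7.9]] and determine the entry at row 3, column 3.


(AB)_{ij} = sum_k A_{ik} B_{kj}.
For i=3, j=3:
A_{31} * B_{13} = -7.2 * 8.1 = -58.32
A_{32} * B_{23} = -3.9 * 3 = -11.7
A_{33} * B_{33} = 3.4 * -7.9 = -26.86
Sum = -58.32 + -11.7 + -26.86 = -96.88

-96.88


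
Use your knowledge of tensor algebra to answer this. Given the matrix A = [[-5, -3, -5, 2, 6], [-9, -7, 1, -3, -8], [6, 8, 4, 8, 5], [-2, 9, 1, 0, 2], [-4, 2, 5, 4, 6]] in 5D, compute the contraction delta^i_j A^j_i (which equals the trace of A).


The contraction (trace) of a rank-2 tensor is the sum of its diagonal elements.
Diagonal entries: A[1,1] = -5, A[2,2] = -7, A[3,3] = 4, A[4,4] = 0, A[5,5] = 6
Tr(A) = -5 + -7 + 4 + 0 + 6 = -2

-2


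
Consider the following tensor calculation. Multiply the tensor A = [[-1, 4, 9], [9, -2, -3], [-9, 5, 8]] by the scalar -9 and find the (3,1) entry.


Scalar multiplication: (cA)_{ij} = c * A_{ij}.
c = -9
A_{31} = -9
(cA)_{31} = -9 * -9 = 81

81


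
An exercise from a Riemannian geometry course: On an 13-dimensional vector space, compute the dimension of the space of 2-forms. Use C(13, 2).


The dimension of the space of p-forms on an n-dimensional space is C(n, p).
n = 13, p = 2
C(13, 2) = 13! / (2! * 11!) = 78

78


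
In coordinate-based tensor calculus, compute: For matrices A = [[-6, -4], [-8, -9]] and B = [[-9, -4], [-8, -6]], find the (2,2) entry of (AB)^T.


(AB)^T_{ij} = (AB)_{ji} = sum_k A_{jk} B_{ki}.
For i=2, j=2 we need (AB)_{22}:
A_{21} * B_{12} = -8 * -4 = 32
A_{22} * B_{22} = -9 * -6 = 54
Sum = 32 + 54 = 86

86


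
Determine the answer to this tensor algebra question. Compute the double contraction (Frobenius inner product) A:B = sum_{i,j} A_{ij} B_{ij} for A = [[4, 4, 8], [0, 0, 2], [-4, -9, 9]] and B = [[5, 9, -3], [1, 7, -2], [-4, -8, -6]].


A:B = sum over all i,j of A_{ij} * B_{ij}.
Row 1: 4*5=20, 4*9=36, 8*-3=-24 => row sum = 32
Row 2: 0*1=0, 0*7=0, 2*-2=-4 => row sum = -4
Row 3: -4*-4=16, -9*-8=72, 9*-6=-54 => row sum = 34
Total = 32 + -4 + 34 = 62

62


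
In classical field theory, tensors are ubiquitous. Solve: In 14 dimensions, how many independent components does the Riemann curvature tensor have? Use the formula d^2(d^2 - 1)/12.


The Riemann tensor in d dimensions has d^2(d^2 - 1)/12 independent components.
d = 14, so d^2 = 196
d^2 - 1 = 195
d^2(d^2 - 1) = 196 * 195 = 38220
Divide by 12: 38220 / 12 = 3185

3185


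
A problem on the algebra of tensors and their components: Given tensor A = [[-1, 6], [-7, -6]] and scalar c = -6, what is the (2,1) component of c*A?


Scalar multiplication: (cA)_{ij} = c * A_{ij}.
c = -6
A_{21} = -7
(cA)_{21} = -6 * -7 = 42

42


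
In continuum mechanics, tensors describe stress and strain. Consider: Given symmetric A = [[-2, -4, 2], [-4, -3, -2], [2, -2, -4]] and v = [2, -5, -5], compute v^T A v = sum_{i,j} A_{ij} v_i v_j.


First compute Av:
(Av)_1 = -2*2 + -4*-5 + 2*-5 = 6
(Av)_2 = -4*2 + -3*-5 + -2*-5 = 17
(Av)_3 = 2*2 + -2*-5 + -4*-5 = 34
Av = [6, 17, 34]
Then v^T (Av) = 2*6 + -5*17 + -5*34
= 12 + -85 + -170 = -243

-243


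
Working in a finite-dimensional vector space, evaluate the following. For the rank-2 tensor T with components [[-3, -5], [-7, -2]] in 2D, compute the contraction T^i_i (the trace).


The contraction (trace) of a rank-2 tensor is the sum of its diagonal elements.
Diagonal entries: A[1,1] = -3, A[2,2] = -2
Tr(A) = -3 + -2 = -5

-5


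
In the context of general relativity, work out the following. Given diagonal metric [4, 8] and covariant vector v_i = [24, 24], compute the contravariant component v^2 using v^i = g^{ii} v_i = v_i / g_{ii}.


To raise an index with a diagonal metric: v^i = v_i / g_{ii}.
For index 2: v_2 = 24, g_{22} = 8
v^2 = 24 / 8 = 3

3


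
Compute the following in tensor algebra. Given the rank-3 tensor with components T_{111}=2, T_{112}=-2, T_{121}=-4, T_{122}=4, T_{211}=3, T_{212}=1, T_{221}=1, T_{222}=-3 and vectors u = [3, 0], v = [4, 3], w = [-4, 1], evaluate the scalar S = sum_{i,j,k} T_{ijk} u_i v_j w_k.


S = sum over i,j,k of T_{ijk} u_i v_j w_k. Expanding all 8 terms:
T_{111}*u_1*v_1*w_1 = 2*3*4*-4 = -96  (running total: -96)
T_{112}*u_1*v_1*w_2 = -2*3*4*1 = -24  (running total: -120)
T_{121}*u_1*v_2*w_1 = -4*3*3*-4 = 144  (running total: 24)
T_{122}*u_1*v_2*w_2 = 4*3*3*1 = 36  (running total: 60)
T_{211}*u_2*v_1*w_1 = 3*0*4*-4 = 0  (running total: 60)
T_{212}*u_2*v_1*w_2 = 1*0*4*1 = 0  (running total: 60)
T_{221}*u_2*v_2*w_1 = 1*0*3*-4 = 0  (running total: 60)
T_{222}*u_2*v_2*w_2 = -3*0*3*1 = 0  (running total: 60)
S = 60

60


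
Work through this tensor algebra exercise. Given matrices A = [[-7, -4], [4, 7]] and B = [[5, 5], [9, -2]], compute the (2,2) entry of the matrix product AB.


(AB)_{ij} = sum_k A_{ik} B_{kj}.
For i=2, j=2:
A_{21} * B_{12} = 4 * 5 = 20
A_{22} * B_{22} = 7 * -2 = -14
Sum = 20 + -14 = 6

6


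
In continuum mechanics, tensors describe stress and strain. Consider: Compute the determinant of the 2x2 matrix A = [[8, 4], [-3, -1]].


For a 2x2 matrix [[a, b], [c, d]], det = a*d - b*c.
a = 8, b = 4, c = -3, d = -1
a*d = 8 * -1 = -8
b*c = 4 * -3 = -12
det = -8 - -12 = 4

4


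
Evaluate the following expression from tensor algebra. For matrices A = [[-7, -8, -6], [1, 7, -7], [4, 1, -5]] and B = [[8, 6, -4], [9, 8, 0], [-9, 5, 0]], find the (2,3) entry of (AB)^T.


(AB)^T_{ij} = (AB)_{ji} = sum_k A_{jk} B_{ki}.
For i=2, j=3 we need (AB)_{32}:
A_{31} * B_{12} = 4 * 6 = 24
A_{32} * B_{22} = 1 * 8 = 8
A_{33} * B_{32} = -5 * 5 = -25
Sum = 24 + 8 + -25 = 7

7


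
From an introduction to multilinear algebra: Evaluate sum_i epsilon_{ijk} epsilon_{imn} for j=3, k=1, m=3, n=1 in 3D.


Using the identity: epsilon_{ijk} epsilon_{imn} = delta_{jm} delta_{kn} - delta_{jn} delta_{km}.
delta_{33} = 1
delta_{11} = 1
delta_{31} = 0
delta_{13} = 0
Result = 1 * 1 - 0 * 0 = 1 - 0 = 1

1


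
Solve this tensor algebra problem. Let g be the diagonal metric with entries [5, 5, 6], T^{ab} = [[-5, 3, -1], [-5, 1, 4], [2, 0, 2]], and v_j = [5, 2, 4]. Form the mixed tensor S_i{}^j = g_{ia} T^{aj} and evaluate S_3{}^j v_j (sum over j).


Step 1: lower the first index. For a diagonal metric, g_{ia} T^{aj} = g_{ii} T^{ij} (no sum on i).
g_{33} = 6
S_3{}^1 = 6 * T^{31} = 6 * 2 = 12
S_3{}^2 = 6 * T^{32} = 6 * 0 = 0
S_3{}^3 = 6 * T^{33} = 6 * 2 = 12
Step 2: contract S_3{}^j with v_j.
S_3{}^1 * v_1 = 12 * 5 = 60
S_3{}^2 * v_2 = 0 * 2 = 0
S_3{}^3 * v_3 = 12 * 4 = 48
Result = 60 + 0 + 48 = 108

108


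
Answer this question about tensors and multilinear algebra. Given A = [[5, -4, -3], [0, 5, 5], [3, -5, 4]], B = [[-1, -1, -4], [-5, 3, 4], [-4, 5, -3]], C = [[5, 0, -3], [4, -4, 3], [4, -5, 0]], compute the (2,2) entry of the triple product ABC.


(ABC)_{22} = sum_m (AB)_{2m} C_{m2}. First compute row 2 of AB.
(AB)_{21} = 0*-1 + 5*-5 + 5*-4 = -45
(AB)_{22} = 0*-1 + 5*3 + 5*5 = 40
(AB)_{23} = 0*-4 + 5*4 + 5*-3 = 5
Now contract with column 2 of C:
(AB)_{21} * C_{12} = -45 * 0 = 0
(AB)_{22} * C_{22} = 40 * -4 = -160
(AB)_{23} * C_{32} = 5 * -5 = -25
(ABC)_{22} = 0 + -160 + -25 = -185

-185


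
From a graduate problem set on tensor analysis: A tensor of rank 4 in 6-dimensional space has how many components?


The number of components of a rank-r tensor in d dimensions is d^r.
Here d = 6 and r = 4.
6^4 = 1296

1296


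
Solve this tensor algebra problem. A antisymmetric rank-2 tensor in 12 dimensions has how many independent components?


A antisymmetric rank-2 tensor in d dimensions has d(d-1)/2 independent components.
d = 12
d(d-1)/2 = 12 * 11 / 2 = 132 / 2 = 66

66


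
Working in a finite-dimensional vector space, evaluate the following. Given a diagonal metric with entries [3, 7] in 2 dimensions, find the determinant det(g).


For a diagonal metric, the determinant is the product of diagonal entries.
Diagonal entries: 3, 7
det(g) = 3 * 7 = 21

21


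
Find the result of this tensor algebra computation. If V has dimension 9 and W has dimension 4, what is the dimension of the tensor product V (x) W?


The dimension of a tensor product is the product of dimensions.
dim(V) = 9, dim(W) = 4
dim(V (x) W) = 9 * 4 = 36

36


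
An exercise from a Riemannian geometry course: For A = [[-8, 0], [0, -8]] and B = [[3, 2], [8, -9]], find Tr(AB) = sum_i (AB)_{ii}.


Tr(AB) = sum_i (AB)_{ii} where (AB)_{ii} = sum_k A_{ik} B_{ki}.
(AB)_{11} = -8*3 + 0*8 = -24
(AB)_{22} = 0*2 + -8*-9 = 72
Tr(AB) = -24 + 72 = 48

48


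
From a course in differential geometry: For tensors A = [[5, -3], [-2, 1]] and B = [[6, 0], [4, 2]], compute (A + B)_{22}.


Tensor addition is component-wise: (A + B)_{ij} = A_{ij} + B_{ij}.
A_{22} = 1
B_{22} = 2
(A + B)_{22} = 1 + 2 = 3

3


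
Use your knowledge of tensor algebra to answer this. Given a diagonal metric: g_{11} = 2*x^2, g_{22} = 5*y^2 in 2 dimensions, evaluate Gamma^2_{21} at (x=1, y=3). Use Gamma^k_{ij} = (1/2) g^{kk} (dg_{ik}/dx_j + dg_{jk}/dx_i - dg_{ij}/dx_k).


For a diagonal metric, Gamma^k_{ij} = (1/2) g^{kk} (dg_{ik}/dx_j + dg_{jk}/dx_i - dg_{ij}/dx_k).
The metric is diagonal, so g_{ab} = 0 for a != b.
At the given point: g_{11} = 2, g_{22} = 45
g^{22} = 1/45
dg_{22}/dx_1 = dg_{22}/dx_1 = 0
dg_{12}/dx_2 = 0 (off-diagonal)
dg_{21}/dx_2 = 0 (off-diagonal)
Numerator = 0 + 0 - 0 = 0
Gamma^2_{21} = 0 / (2 * 45) = 0

0


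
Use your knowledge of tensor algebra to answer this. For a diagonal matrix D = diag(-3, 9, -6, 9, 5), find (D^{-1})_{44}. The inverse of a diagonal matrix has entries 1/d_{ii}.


For a diagonal matrix, the inverse has entries (D^{-1})_{ii} = 1/d_{ii}.
The diagonal entries are: d_{11} = -3, d_{22} = 9, d_{33} = -6, d_{44} = 9, d_{55} = 5
We need (D^{-1})_{44} = 1/d_{44} = 1/9 = 1/9

1/9


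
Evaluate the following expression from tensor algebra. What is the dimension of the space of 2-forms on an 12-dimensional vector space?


The dimension of the space of p-forms on an n-dimensional space is C(n, p).
n = 12, p = 2
C(12, 2) = 12! / (2! * 10!) = 66

66


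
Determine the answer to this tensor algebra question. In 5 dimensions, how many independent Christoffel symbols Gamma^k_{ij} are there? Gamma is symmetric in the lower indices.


Christoffel symbols Gamma^k_{ij} are symmetric in i,j, so there are d * d(d+1)/2 independent symbols.
d = 5
d(d+1)/2 = 5 * 6 / 2 = 15
Total = 5 * 15 = 75

75


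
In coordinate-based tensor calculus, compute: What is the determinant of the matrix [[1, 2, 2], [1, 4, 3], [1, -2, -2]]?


Expanding along the first row, det(A) = a11*M_11 - a12*M_12 + a13*M_13, where M_1j is the (1,j) minor.
Minor M_11 = 4*-2 - 3*-2 = -2
Minor M_12 = 1*-2 - 3*1 = -5
Minor M_13 = 1*-2 - 4*1 = -6
det = 1*(-2) - 2*(-5) + 2*(-6)
    = -2 - -10 + -12
    = -4

-4


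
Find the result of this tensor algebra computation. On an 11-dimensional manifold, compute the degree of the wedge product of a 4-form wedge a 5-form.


The degree of a wedge product is the sum of the degrees of the individual forms.
Degrees: 4, 5
Total degree = 4 + 5 = 9

9


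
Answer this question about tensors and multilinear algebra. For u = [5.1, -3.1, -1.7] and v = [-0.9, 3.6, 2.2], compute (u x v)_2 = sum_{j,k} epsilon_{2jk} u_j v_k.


(u x v)_2 = sum_{j,k} epsilon_{2jk} u_j v_k. Only permutations of (1,2,3) contribute; the two non-zero terms are:
eps_{213} u_1 v_3 = -1 * 5.1 * 2.2 = -11.22
eps_{231} u_3 v_1 = 1 * -1.7 * -0.9 = 1.53
(u x v)_2 = -9.69

-9.69


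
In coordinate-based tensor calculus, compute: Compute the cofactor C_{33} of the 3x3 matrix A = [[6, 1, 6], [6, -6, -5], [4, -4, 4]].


To find cofactor C_{33}, delete row 3 and column 3.
The resulting 2x2 submatrix is: [[6, 1], [6, -6]]
Minor M_{33} = 6*-6 - 1*6
  = -36 - 6 = -42
Sign = (-1)^(3+3) = (-1)^6 = 1
Cofactor C_{33} = 1 * -42 = -42

-42


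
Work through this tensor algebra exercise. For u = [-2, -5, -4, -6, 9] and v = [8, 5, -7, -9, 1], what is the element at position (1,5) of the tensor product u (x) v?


The outer product entry T_{ij} = u_i * v_j.
We need i=1, j=5.
u_1 = -2, v_5 = 1
T_{1,5} = -2 * 1 = -2

-2


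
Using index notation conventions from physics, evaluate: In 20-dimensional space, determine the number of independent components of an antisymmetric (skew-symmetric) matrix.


An antisymmetric rank-2 tensor satisfies A_{ij} = -A_{ji}, so diagonal entries are zero.
The independent components are the upper-triangular entries: C(n, 2) = n(n-1)/2.
n = 20
C(20, 2) = 20 * 19 / 2 = 380 / 2 = 190

190


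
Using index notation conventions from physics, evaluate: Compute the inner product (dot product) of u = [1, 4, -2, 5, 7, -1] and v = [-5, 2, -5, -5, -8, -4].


The inner product u . v = sum of u_i * v_i.
Term-by-term: 1 * -5, 4 * 2, -2 * -5, 5 * -5, 7 * -8, -1 * -4
Products: -5, 8, 10, -25, -56, 4
Sum = -5 + 8 + 10 + -25 + -56 + 4 = -64

-64


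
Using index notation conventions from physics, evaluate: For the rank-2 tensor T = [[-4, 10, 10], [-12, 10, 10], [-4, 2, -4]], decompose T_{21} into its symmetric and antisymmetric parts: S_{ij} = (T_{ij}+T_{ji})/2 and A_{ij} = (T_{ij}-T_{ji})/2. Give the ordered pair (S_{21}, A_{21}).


T_{21} = -12
T_{12} = 10
S_{21} = (-12 + 10)/2 = -2/2 = -1
A_{21} = (-12 - 10)/2 = -22/2 = -11
Check: S + A = -1 + -11 = -12 = T_{21}.

(-1, -11)


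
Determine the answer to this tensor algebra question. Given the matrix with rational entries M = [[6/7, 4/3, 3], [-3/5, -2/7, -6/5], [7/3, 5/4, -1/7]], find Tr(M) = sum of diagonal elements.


The trace is the sum of diagonal entries.
Diagonal: M[1,1] = 6/7, M[2,2] = -2/7, M[3,3] = -1/7
Tr(M) = 6/7 + -2/7 + -1/7
Computing step by step:
After adding M[1,1]: 6/7
After adding M[2,2]: 4/7
After adding M[3,3]: 3/7
Tr(M) = 3/7

3/7


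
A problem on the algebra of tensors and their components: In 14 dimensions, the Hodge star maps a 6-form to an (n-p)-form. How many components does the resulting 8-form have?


The Hodge dual of a p-form on an n-dimensional manifold is an (n-p)-form.
n = 14, p = 6, so dual degree = 14 - 6 = 8
The number of components is C(n, n-p) = C(14, 8) = 3003

3003


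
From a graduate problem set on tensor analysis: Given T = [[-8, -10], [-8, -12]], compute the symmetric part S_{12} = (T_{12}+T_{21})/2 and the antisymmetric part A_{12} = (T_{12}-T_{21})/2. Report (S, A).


T_{12} = -10
T_{21} = -8
S_{12} = (-10 + -8)/2 = -18/2 = -9
A_{12} = (-10 - -8)/2 = -2/2 = -1
Check: S + A = -9 + -1 = -10 = T_{12}.

(-9, -1)


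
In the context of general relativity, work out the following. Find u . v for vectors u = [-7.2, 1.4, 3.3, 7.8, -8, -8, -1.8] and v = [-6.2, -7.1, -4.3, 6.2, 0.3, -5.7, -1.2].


The inner product u . v = sum of u_i * v_i.
Term-by-term: -7.2 * -6.2, 1.4 * -7.1, 3.3 * -4.3, 7.8 * 6.2, -8 * 0.3, -8 * -5.7, -1.8 * -1.2
Products: 44.64, -9.94, -14.19, 48.36, -2.4, 45.6, 2.16
Sum = 44.64 + -9.94 + -14.19 + 48.36 + -2.4 + 45.6 + 2.16 = 114.23

114.23


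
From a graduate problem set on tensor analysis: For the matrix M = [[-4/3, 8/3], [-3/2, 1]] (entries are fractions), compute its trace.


The trace is the sum of diagonal entries.
Diagonal: M[1,1] = -4/3, M[2,2] = 1
Tr(M) = -4/3 + 1
Computing step by step:
After adding M[1,1]: -4/3
After adding M[2,2]: -1/3
Tr(M) = -1/3

-1/3


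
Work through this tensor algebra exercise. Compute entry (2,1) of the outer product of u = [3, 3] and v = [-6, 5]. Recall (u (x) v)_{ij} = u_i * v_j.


The outer product entry T_{ij} = u_i * v_j.
We need i=2, j=1.
u_2 = 3, v_1 = -6
T_{2,1} = 3 * -6 = -18

-18


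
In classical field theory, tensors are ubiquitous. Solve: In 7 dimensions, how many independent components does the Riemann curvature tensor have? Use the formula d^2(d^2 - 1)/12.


The Riemann tensor in d dimensions has d^2(d^2 - 1)/12 independent components.
d = 7, so d^2 = 49
d^2 - 1 = 48
d^2(d^2 - 1) = 49 * 48 = 2352
Divide by 12: 2352 / 12 = 196

196


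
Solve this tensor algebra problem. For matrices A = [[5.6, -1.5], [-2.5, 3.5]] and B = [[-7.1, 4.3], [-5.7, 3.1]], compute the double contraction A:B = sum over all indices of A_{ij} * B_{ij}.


A:B = sum over all i,j of A_{ij} * B_{ij}.
Row 1: 5.6*-7.1=-39.76, -1.5*4.3=-6.45 => row sum = -46.21
Row 2: -2.5*-5.7=14.25, 3.5*3.1=10.85 => row sum = 25.1
Total = -46.21 + 25.1 = -21.11

-21.11


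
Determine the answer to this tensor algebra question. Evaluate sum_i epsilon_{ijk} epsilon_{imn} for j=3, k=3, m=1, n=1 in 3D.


Using the identity: epsilon_{ijk} epsilon_{imn} = delta_{jm} delta_{kn} - delta_{jn} delta_{km}.
delta_{31} = 0
delta_{31} = 0
delta_{31} = 0
delta_{31} = 0
Result = 0 * 0 - 0 * 0 = 0 - 0 = 0

0


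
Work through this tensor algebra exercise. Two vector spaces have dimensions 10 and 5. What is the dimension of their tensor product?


The dimension of a tensor product is the product of dimensions.
dim(V) = 10, dim(W) = 5
dim(V (x) W) = 10 * 5 = 50

50


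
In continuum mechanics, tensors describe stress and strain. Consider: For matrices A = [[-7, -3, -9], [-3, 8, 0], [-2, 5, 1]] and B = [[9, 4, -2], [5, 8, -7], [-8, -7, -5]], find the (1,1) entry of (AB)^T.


(AB)^T_{ij} = (AB)_{ji} = sum_k A_{jk} B_{ki}.
For i=1, j=1 we need (AB)_{11}:
A_{11} * B_{11} = -7 * 9 = -63
A_{12} * B_{21} = -3 * 5 = -15
A_{13} * B_{31} = -9 * -8 = 72
Sum = -63 + -15 + 72 = -6

-6


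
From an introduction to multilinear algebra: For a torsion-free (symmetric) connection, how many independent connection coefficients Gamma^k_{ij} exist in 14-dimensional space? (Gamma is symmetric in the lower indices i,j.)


Christoffel symbols Gamma^k_{ij} are symmetric in i,j, so there are d * d(d+1)/2 independent symbols.
d = 14
d(d+1)/2 = 14 * 15 / 2 = 105
Total = 14 * 105 = 1470

1470


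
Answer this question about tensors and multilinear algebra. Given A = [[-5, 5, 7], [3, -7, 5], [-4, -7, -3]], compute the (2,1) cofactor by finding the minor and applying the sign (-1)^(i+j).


To find cofactor C_{21}, delete row 2 and column 1.
The resulting 2x2 submatrix is: [[5, 7], [-7, -3]]
Minor M_{21} = 5*-3 - 7*-7
  = -15 - -49 = 34
Sign = (-1)^(2+1) = (-1)^3 = -1
Cofactor C_{21} = -1 * 34 = -34

-34
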